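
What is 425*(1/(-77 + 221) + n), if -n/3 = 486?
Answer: -89229175/144 ≈ -6.1965e+5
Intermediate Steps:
n = -1458 (n = -3*486 = -1458)
425*(1/(-77 + 221) + n) = 425*(1/(-77 + 221) - 1458) = 425*(1/144 - 1458) = 425*(-209951/144) = -89229175/144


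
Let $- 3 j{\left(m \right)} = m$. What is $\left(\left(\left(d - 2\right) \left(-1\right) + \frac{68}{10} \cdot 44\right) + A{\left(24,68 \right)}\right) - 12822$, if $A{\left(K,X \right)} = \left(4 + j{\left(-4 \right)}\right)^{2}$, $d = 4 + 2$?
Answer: $- \frac{562426}{45} \approx -12498.0$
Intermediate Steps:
$j{\left(m \right)} = - \frac{m}{3}$
$d = 6$
$A{\left(K,X \right)} = \frac{256}{9}$ ($A{\left(K,X \right)} = \left(4 - - \frac{4}{3}\right)^{2} = \left(4 + \frac{4}{3}\right)^{2} = \left(\frac{16}{3}\right)^{2} = \frac{256}{9}$)
$\left(\left(\left(d - 2\right) \left(-1\right) + \frac{68}{10} \cdot 44\right) + A{\left(24,68 \right)}\right) - 12822 = \left(\left(\left(6 - 2\right) \left(-1\right) + \frac{68}{10} \cdot 44\right) + \frac{256}{9}\right) - 12822 = \left(\left(4 \left(-1\right) + 68 \cdot \frac{1}{10} \cdot 44\right) + \frac{256}{9}\right) - 12822 = \left(\left(-4 + \frac{34}{5} \cdot 44\right) + \frac{256}{9}\right) - 12822 = \left(\left(-4 + \frac{1496}{5}\right) + \frac{256}{9}\right) - 12822 = \left(\frac{1476}{5} + \frac{256}{9}\right) - 12822 = \frac{14564}{45} - 12822 = - \frac{562426}{45}$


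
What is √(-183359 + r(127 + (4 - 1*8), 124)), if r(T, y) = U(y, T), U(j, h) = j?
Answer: I*√183235 ≈ 428.06*I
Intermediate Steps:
r(T, y) = y
√(-183359 + r(127 + (4 - 1*8), 124)) = √(-183359 + 124) = √(-183235) = I*√183235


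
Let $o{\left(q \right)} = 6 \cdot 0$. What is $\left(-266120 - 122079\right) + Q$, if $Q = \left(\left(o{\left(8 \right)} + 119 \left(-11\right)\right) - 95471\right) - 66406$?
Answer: $-551385$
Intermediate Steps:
$o{\left(q \right)} = 0$
$Q = -163186$ ($Q = \left(\left(0 + 119 \left(-11\right)\right) - 95471\right) - 66406 = \left(\left(0 - 1309\right) - 95471\right) - 66406 = \left(-1309 - 95471\right) - 66406 = -96780 - 66406 = -163186$)
$\left(-266120 - 122079\right) + Q = \left(-266120 - 122079\right) - 163186 = -388199 - 163186 = -551385$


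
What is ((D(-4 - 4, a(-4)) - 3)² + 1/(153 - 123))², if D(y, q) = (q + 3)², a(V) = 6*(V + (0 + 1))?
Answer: 2186024347441/900 ≈ 2.4289e+9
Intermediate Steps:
a(V) = 6 + 6*V (a(V) = 6*(V + 1) = 6*(1 + V) = 6 + 6*V)
D(y, q) = (3 + q)²
((D(-4 - 4, a(-4)) - 3)² + 1/(153 - 123))² = (((3 + (6 + 6*(-4)))² - 3)² + 1/(153 - 123))² = (((3 + (6 - 24))² - 3)² + 1/30)² = (((3 - 18)² - 3)² + 1/30)² = (((-15)² - 3)² + 1/30)² = ((225 - 3)² + 1/30)² = (222² + 1/30)² = (49284 + 1/30)² = (1478521/30)² = 2186024347441/900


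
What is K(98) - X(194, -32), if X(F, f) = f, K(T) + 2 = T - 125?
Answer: 3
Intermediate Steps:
K(T) = -127 + T (K(T) = -2 + (T - 125) = -2 + (-125 + T) = -127 + T)
K(98) - X(194, -32) = (-127 + 98) - 1*(-32) = -29 + 32 = 3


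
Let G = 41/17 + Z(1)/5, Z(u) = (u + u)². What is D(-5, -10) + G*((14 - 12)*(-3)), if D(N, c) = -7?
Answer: -2233/85 ≈ -26.271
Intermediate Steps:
Z(u) = 4*u² (Z(u) = (2*u)² = 4*u²)
G = 273/85 (G = 41/17 + (4*1²)/5 = 41*(1/17) + (4*1)*(⅕) = 41/17 + 4*(⅕) = 41/17 + ⅘ = 273/85 ≈ 3.2118)
D(-5, -10) + G*((14 - 12)*(-3)) = -7 + 273*((14 - 12)*(-3))/85 = -7 + 273*(2*(-3))/85 = -7 + (273/85)*(-6) = -7 - 1638/85 = -2233/85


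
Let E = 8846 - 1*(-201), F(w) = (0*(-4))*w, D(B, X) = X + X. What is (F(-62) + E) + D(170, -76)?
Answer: 8895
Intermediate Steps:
D(B, X) = 2*X
F(w) = 0 (F(w) = 0*w = 0)
E = 9047 (E = 8846 + 201 = 9047)
(F(-62) + E) + D(170, -76) = (0 + 9047) + 2*(-76) = 9047 - 152 = 8895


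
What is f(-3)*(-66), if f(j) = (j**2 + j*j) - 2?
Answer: -1056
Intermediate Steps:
f(j) = -2 + 2*j**2 (f(j) = (j**2 + j**2) - 2 = 2*j**2 - 2 = -2 + 2*j**2)
f(-3)*(-66) = (-2 + 2*(-3)**2)*(-66) = (-2 + 2*9)*(-66) = (-2 + 18)*(-66) = 16*(-66) = -1056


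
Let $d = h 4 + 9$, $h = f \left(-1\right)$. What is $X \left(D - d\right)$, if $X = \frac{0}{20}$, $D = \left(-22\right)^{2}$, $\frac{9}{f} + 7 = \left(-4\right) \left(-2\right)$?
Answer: $0$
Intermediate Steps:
$f = 9$ ($f = \frac{9}{-7 - -8} = \frac{9}{-7 + 8} = \frac{9}{1} = 9 \cdot 1 = 9$)
$h = -9$ ($h = 9 \left(-1\right) = -9$)
$D = 484$
$X = 0$ ($X = 0 \cdot \frac{1}{20} = 0$)
$d = -27$ ($d = \left(-9\right) 4 + 9 = -36 + 9 = -27$)
$X \left(D - d\right) = 0 \left(484 - -27\right) = 0 \left(484 + 27\right) = 0 \cdot 511 = 0$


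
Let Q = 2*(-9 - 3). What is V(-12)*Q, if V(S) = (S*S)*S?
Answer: 41472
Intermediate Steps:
V(S) = S**3 (V(S) = S**2*S = S**3)
Q = -24 (Q = 2*(-12) = -24)
V(-12)*Q = (-12)**3*(-24) = -1728*(-24) = 41472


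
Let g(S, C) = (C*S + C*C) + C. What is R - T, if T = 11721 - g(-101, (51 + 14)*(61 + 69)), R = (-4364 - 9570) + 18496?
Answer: 70550341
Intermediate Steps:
g(S, C) = C + C**2 + C*S (g(S, C) = (C*S + C**2) + C = (C**2 + C*S) + C = C + C**2 + C*S)
R = 4562 (R = -13934 + 18496 = 4562)
T = -70545779 (T = 11721 - (51 + 14)*(61 + 69)*(1 + (51 + 14)*(61 + 69) - 101) = 11721 - 65*130*(1 + 65*130 - 101) = 11721 - 8450*(1 + 8450 - 101) = 11721 - 8450*8350 = 11721 - 1*70557500 = 11721 - 70557500 = -70545779)
R - T = 4562 - 1*(-70545779) = 4562 + 70545779 = 70550341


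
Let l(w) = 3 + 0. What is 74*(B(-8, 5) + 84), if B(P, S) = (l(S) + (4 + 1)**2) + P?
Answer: 7696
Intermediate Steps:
l(w) = 3
B(P, S) = 28 + P (B(P, S) = (3 + (4 + 1)**2) + P = (3 + 5**2) + P = (3 + 25) + P = 28 + P)
74*(B(-8, 5) + 84) = 74*((28 - 8) + 84) = 74*(20 + 84) = 74*104 = 7696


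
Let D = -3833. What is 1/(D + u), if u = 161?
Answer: -1/3672 ≈ -0.00027233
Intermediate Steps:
1/(D + u) = 1/(-3833 + 161) = 1/(-3672) = -1/3672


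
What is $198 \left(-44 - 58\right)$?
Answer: $-20196$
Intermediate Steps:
$198 \left(-44 - 58\right) = 198 \left(-102\right) = -20196$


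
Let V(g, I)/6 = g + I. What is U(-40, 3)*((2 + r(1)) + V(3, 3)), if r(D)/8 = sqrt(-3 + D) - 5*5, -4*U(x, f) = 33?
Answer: 2673/2 - 66*I*sqrt(2) ≈ 1336.5 - 93.338*I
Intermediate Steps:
U(x, f) = -33/4 (U(x, f) = -1/4*33 = -33/4)
V(g, I) = 6*I + 6*g (V(g, I) = 6*(g + I) = 6*(I + g) = 6*I + 6*g)
r(D) = -200 + 8*sqrt(-3 + D) (r(D) = 8*(sqrt(-3 + D) - 5*5) = 8*(sqrt(-3 + D) - 25) = 8*(-25 + sqrt(-3 + D)) = -200 + 8*sqrt(-3 + D))
U(-40, 3)*((2 + r(1)) + V(3, 3)) = -33*((2 + (-200 + 8*sqrt(-3 + 1))) + (6*3 + 6*3))/4 = -33*((2 + (-200 + 8*sqrt(-2))) + (18 + 18))/4 = -33*((2 + (-200 + 8*(I*sqrt(2)))) + 36)/4 = -33*((2 + (-200 + 8*I*sqrt(2))) + 36)/4 = -33*((-198 + 8*I*sqrt(2)) + 36)/4 = -33*(-162 + 8*I*sqrt(2))/4 = 2673/2 - 66*I*sqrt(2)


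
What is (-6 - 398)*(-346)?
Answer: 139784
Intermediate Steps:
(-6 - 398)*(-346) = -404*(-346) = 139784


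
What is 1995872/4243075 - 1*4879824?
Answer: -20705457222928/4243075 ≈ -4.8798e+6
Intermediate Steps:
1995872/4243075 - 1*4879824 = 1995872*(1/4243075) - 4879824 = 1995872/4243075 - 4879824 = -20705457222928/4243075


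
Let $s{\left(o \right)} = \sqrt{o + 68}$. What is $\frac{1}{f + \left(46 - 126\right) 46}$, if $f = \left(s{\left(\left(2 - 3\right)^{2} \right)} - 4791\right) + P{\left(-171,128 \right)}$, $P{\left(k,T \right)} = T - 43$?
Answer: $- \frac{8386}{70324927} - \frac{\sqrt{69}}{70324927} \approx -0.00011936$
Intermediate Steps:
$P{\left(k,T \right)} = -43 + T$ ($P{\left(k,T \right)} = T - 43 = -43 + T$)
$s{\left(o \right)} = \sqrt{68 + o}$
$f = -4706 + \sqrt{69}$ ($f = \left(\sqrt{68 + \left(2 - 3\right)^{2}} - 4791\right) + \left(-43 + 128\right) = \left(\sqrt{68 + \left(-1\right)^{2}} - 4791\right) + 85 = \left(\sqrt{68 + 1} - 4791\right) + 85 = \left(\sqrt{69} - 4791\right) + 85 = \left(-4791 + \sqrt{69}\right) + 85 = -4706 + \sqrt{69} \approx -4697.7$)
$\frac{1}{f + \left(46 - 126\right) 46} = \frac{1}{\left(-4706 + \sqrt{69}\right) + \left(46 - 126\right) 46} = \frac{1}{\left(-4706 + \sqrt{69}\right) - 3680} = \frac{1}{-8386 + \sqrt{69}}$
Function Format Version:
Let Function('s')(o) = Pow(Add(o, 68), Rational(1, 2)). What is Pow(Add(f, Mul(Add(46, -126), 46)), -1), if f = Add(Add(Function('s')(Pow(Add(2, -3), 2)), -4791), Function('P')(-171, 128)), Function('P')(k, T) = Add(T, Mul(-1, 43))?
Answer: Add(Rational(-8386, 70324927), Mul(Rational(-1, 70324927), Pow(69, Rational(1, 2)))) ≈ -0.00011936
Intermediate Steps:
Function('P')(k, T) = Add(-43, T) (Function('P')(k, T) = Add(T, -43) = Add(-43, T))
Function('s')(o) = Pow(Add(68, o), Rational(1, 2))
f = Add(-4706, Pow(69, Rational(1, 2))) (f = Add(Add(Pow(Add(68, Pow(Add(2, -3), 2)), Rational(1, 2)), -4791), Add(-43, 128)) = Add(Add(Pow(Add(68, Pow(-1, 2)), Rational(1, 2)), -4791), 85) = Add(Add(Pow(Add(68, 1), Rational(1, 2)), -4791), 85) = Add(Add(Pow(69, Rational(1, 2)), -4791), 85) = Add(Add(-4791, Pow(69, Rational(1, 2))), 85) = Add(-4706, Pow(69, Rational(1, 2))) ≈ -4697.7)
Pow(Add(f, Mul(Add(46, -126), 46)), -1) = Pow(Add(Add(-4706, Pow(69, Rational(1, 2))), Mul(Add(46, -126), 46)), -1) = Pow(Add(Add(-4706, Pow(69, Rational(1, 2))), Mul(-80, 46)), -1) = Pow(Add(Add(-4706, Pow(69, Rational(1, 2))), -3680), -1) = Pow(Add(-8386, Pow(69, Rational(1, 2))), -1)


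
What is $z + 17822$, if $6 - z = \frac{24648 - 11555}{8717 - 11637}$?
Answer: $\frac{52070853}{2920} \approx 17832.0$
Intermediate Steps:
$z = \frac{30613}{2920}$ ($z = 6 - \frac{24648 - 11555}{8717 - 11637} = 6 - \frac{13093}{-2920} = 6 - 13093 \left(- \frac{1}{2920}\right) = 6 - - \frac{13093}{2920} = 6 + \frac{13093}{2920} = \frac{30613}{2920} \approx 10.484$)
$z + 17822 = \frac{30613}{2920} + 17822 = \frac{52070853}{2920}$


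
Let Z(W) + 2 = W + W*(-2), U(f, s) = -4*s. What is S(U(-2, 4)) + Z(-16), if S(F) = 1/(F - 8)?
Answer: 335/24 ≈ 13.958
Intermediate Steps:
Z(W) = -2 - W (Z(W) = -2 + (W + W*(-2)) = -2 + (W - 2*W) = -2 - W)
S(F) = 1/(-8 + F)
S(U(-2, 4)) + Z(-16) = 1/(-8 - 4*4) + (-2 - 1*(-16)) = 1/(-8 - 16) + (-2 + 16) = 1/(-24) + 14 = -1/24 + 14 = 335/24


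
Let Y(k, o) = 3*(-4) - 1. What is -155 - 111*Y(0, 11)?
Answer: 1288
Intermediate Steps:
Y(k, o) = -13 (Y(k, o) = -12 - 1 = -13)
-155 - 111*Y(0, 11) = -155 - 111*(-13) = -155 + 1443 = 1288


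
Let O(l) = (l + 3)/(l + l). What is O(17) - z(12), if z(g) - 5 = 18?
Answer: -381/17 ≈ -22.412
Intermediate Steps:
z(g) = 23 (z(g) = 5 + 18 = 23)
O(l) = (3 + l)/(2*l) (O(l) = (3 + l)/((2*l)) = (3 + l)*(1/(2*l)) = (3 + l)/(2*l))
O(17) - z(12) = (1/2)*(3 + 17)/17 - 1*23 = (1/2)*(1/17)*20 - 23 = 10/17 - 23 = -381/17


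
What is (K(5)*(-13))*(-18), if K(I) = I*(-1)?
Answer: -1170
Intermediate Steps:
K(I) = -I
(K(5)*(-13))*(-18) = (-1*5*(-13))*(-18) = -5*(-13)*(-18) = 65*(-18) = -1170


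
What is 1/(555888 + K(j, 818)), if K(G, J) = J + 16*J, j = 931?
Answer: 1/569794 ≈ 1.7550e-6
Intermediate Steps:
K(G, J) = 17*J
1/(555888 + K(j, 818)) = 1/(555888 + 17*818) = 1/(555888 + 13906) = 1/569794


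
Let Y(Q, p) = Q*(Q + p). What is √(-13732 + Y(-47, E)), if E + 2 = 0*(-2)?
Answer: I*√11429 ≈ 106.91*I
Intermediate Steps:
E = -2 (E = -2 + 0*(-2) = -2 + 0 = -2)
√(-13732 + Y(-47, E)) = √(-13732 - 47*(-47 - 2)) = √(-13732 - 47*(-49)) = √(-13732 + 2303) = √(-11429) = I*√11429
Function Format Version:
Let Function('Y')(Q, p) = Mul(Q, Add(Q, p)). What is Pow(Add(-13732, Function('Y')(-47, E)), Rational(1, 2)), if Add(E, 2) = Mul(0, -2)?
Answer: Mul(I, Pow(11429, Rational(1, 2))) ≈ Mul(106.91, I)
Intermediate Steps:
E = -2 (E = Add(-2, Mul(0, -2)) = Add(-2, 0) = -2)
Pow(Add(-13732, Function('Y')(-47, E)), Rational(1, 2)) = Pow(Add(-13732, Mul(-47, Add(-47, -2))), Rational(1, 2)) = Pow(Add(-13732, Mul(-47, -49)), Rational(1, 2)) = Pow(Add(-13732, 2303), Rational(1, 2)) = Pow(-11429, Rational(1, 2)) = Mul(I, Pow(11429, Rational(1, 2)))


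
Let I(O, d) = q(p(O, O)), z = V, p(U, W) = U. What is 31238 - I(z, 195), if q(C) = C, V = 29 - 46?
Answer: 31255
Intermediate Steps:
V = -17
z = -17
I(O, d) = O
31238 - I(z, 195) = 31238 - 1*(-17) = 31238 + 17 = 31255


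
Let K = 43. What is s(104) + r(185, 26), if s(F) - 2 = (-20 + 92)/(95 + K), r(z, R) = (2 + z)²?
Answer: 804345/23 ≈ 34972.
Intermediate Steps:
s(F) = 58/23 (s(F) = 2 + (-20 + 92)/(95 + 43) = 2 + 72/138 = 2 + 72*(1/138) = 2 + 12/23 = 58/23)
s(104) + r(185, 26) = 58/23 + (2 + 185)² = 58/23 + 187² = 58/23 + 34969 = 804345/23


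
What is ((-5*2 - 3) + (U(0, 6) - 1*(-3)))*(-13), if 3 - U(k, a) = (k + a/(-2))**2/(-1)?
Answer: -26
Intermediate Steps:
U(k, a) = 3 + (k - a/2)**2 (U(k, a) = 3 - (k + a/(-2))**2/(-1) = 3 - (k + a*(-1/2))**2*(-1) = 3 - (k - a/2)**2*(-1) = 3 - (-1)*(k - a/2)**2 = 3 + (k - a/2)**2)
((-5*2 - 3) + (U(0, 6) - 1*(-3)))*(-13) = ((-5*2 - 3) + ((3 + (6 - 2*0)**2/4) - 1*(-3)))*(-13) = ((-10 - 3) + ((3 + (6 + 0)**2/4) + 3))*(-13) = (-13 + ((3 + (1/4)*6**2) + 3))*(-13) = (-13 + ((3 + (1/4)*36) + 3))*(-13) = (-13 + ((3 + 9) + 3))*(-13) = (-13 + (12 + 3))*(-13) = (-13 + 15)*(-13) = 2*(-13) = -26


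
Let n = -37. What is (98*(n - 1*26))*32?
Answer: -197568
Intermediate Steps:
(98*(n - 1*26))*32 = (98*(-37 - 1*26))*32 = (98*(-37 - 26))*32 = (98*(-63))*32 = -6174*32 = -197568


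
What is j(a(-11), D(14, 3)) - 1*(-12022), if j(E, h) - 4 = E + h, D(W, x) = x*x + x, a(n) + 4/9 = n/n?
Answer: 108347/9 ≈ 12039.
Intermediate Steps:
a(n) = 5/9 (a(n) = -4/9 + n/n = -4/9 + 1 = 5/9)
D(W, x) = x + x² (D(W, x) = x² + x = x + x²)
j(E, h) = 4 + E + h (j(E, h) = 4 + (E + h) = 4 + E + h)
j(a(-11), D(14, 3)) - 1*(-12022) = (4 + 5/9 + 3*(1 + 3)) - 1*(-12022) = (4 + 5/9 + 3*4) + 12022 = (4 + 5/9 + 12) + 12022 = 149/9 + 12022 = 108347/9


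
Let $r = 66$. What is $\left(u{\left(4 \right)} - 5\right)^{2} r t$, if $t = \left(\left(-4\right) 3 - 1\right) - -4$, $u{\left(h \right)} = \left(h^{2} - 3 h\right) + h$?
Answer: $-5346$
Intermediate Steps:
$u{\left(h \right)} = h^{2} - 2 h$
$t = -9$ ($t = \left(-12 - 1\right) + 4 = -13 + 4 = -9$)
$\left(u{\left(4 \right)} - 5\right)^{2} r t = \left(4 \left(-2 + 4\right) - 5\right)^{2} \cdot 66 \left(-9\right) = \left(4 \cdot 2 - 5\right)^{2} \cdot 66 \left(-9\right) = \left(8 - 5\right)^{2} \cdot 66 \left(-9\right) = 3^{2} \cdot 66 \left(-9\right) = 9 \cdot 66 \left(-9\right) = 594 \left(-9\right) = -5346$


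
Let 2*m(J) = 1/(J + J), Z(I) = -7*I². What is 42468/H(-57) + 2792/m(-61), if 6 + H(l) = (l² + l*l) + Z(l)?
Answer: -3690334572/5417 ≈ -6.8125e+5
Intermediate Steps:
H(l) = -6 - 5*l² (H(l) = -6 + ((l² + l*l) - 7*l²) = -6 + ((l² + l²) - 7*l²) = -6 + (2*l² - 7*l²) = -6 - 5*l²)
m(J) = 1/(4*J) (m(J) = 1/(2*(J + J)) = 1/(2*((2*J))) = (1/(2*J))/2 = 1/(4*J))
42468/H(-57) + 2792/m(-61) = 42468/(-6 - 5*(-57)²) + 2792/(((¼)/(-61))) = 42468/(-6 - 5*3249) + 2792/(((¼)*(-1/61))) = 42468/(-6 - 16245) + 2792/(-1/244) = 42468/(-16251) + 2792*(-244) = 42468*(-1/16251) - 681248 = -14156/5417 - 681248 = -3690334572/5417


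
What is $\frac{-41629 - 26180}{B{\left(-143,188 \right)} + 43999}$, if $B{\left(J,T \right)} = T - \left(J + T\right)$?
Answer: $- \frac{3229}{2102} \approx -1.5362$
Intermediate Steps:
$B{\left(J,T \right)} = - J$ ($B{\left(J,T \right)} = T - \left(J + T\right) = - J$)
$\frac{-41629 - 26180}{B{\left(-143,188 \right)} + 43999} = \frac{-41629 - 26180}{\left(-1\right) \left(-143\right) + 43999} = - \frac{67809}{143 + 43999} = - \frac{67809}{44142} = \left(-67809\right) \frac{1}{44142} = - \frac{3229}{2102}$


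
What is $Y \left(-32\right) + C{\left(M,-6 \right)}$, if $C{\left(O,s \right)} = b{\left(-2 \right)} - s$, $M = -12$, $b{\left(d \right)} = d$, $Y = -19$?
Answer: $612$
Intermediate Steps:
$C{\left(O,s \right)} = -2 - s$
$Y \left(-32\right) + C{\left(M,-6 \right)} = \left(-19\right) \left(-32\right) - -4 = 608 + \left(-2 + 6\right) = 608 + 4 = 612$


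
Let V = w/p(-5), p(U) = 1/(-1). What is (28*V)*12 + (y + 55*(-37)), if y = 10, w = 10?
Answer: -5385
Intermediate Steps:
p(U) = -1
V = -10 (V = 10/(-1) = 10*(-1) = -10)
(28*V)*12 + (y + 55*(-37)) = (28*(-10))*12 + (10 + 55*(-37)) = -280*12 + (10 - 2035) = -3360 - 2025 = -5385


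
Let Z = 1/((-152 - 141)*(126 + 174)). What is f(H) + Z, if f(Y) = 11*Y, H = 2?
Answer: 1933799/87900 ≈ 22.000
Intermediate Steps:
Z = -1/87900 (Z = 1/(-293*300) = 1/(-87900) = -1/87900 ≈ -1.1377e-5)
f(H) + Z = 11*2 - 1/87900 = 22 - 1/87900 = 1933799/87900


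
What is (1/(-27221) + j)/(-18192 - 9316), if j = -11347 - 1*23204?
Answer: 235128193/187198817 ≈ 1.2560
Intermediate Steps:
j = -34551 (j = -11347 - 23204 = -34551)
(1/(-27221) + j)/(-18192 - 9316) = (1/(-27221) - 34551)/(-18192 - 9316) = (-1/27221 - 34551)/(-27508) = -940512772/27221*(-1/27508) = 235128193/187198817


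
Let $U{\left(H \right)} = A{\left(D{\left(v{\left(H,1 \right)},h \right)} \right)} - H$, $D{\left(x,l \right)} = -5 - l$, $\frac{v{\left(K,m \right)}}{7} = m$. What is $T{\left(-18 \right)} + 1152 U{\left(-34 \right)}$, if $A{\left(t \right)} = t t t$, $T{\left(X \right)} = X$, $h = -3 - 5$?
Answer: $70254$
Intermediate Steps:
$v{\left(K,m \right)} = 7 m$
$h = -8$ ($h = -3 - 5 = -8$)
$A{\left(t \right)} = t^{3}$ ($A{\left(t \right)} = t^{2} t = t^{3}$)
$U{\left(H \right)} = 27 - H$ ($U{\left(H \right)} = \left(-5 - -8\right)^{3} - H = \left(-5 + 8\right)^{3} - H = 3^{3} - H = 27 - H$)
$T{\left(-18 \right)} + 1152 U{\left(-34 \right)} = -18 + 1152 \left(27 - -34\right) = -18 + 1152 \left(27 + 34\right) = -18 + 1152 \cdot 61 = -18 + 70272 = 70254$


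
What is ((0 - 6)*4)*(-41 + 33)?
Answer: 192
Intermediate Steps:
((0 - 6)*4)*(-41 + 33) = -6*4*(-8) = -24*(-8) = 192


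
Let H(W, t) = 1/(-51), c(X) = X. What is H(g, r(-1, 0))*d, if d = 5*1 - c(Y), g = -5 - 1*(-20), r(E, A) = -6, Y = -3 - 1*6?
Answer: -14/51 ≈ -0.27451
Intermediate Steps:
Y = -9 (Y = -3 - 6 = -9)
g = 15 (g = -5 + 20 = 15)
H(W, t) = -1/51
d = 14 (d = 5*1 - 1*(-9) = 5 + 9 = 14)
H(g, r(-1, 0))*d = -1/51*14 = -14/51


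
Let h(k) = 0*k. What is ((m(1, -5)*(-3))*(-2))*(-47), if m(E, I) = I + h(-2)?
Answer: 1410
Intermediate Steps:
h(k) = 0
m(E, I) = I (m(E, I) = I + 0 = I)
((m(1, -5)*(-3))*(-2))*(-47) = (-5*(-3)*(-2))*(-47) = (15*(-2))*(-47) = -30*(-47) = 1410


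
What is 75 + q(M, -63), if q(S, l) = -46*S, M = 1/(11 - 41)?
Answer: 1148/15 ≈ 76.533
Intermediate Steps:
M = -1/30 (M = 1/(-30) = -1/30 ≈ -0.033333)
75 + q(M, -63) = 75 - 46*(-1/30) = 75 + 23/15 = 1148/15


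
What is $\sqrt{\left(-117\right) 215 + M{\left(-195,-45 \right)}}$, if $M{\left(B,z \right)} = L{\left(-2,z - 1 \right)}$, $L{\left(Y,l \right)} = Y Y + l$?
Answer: $i \sqrt{25197} \approx 158.74 i$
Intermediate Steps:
$L{\left(Y,l \right)} = l + Y^{2}$ ($L{\left(Y,l \right)} = Y^{2} + l = l + Y^{2}$)
$M{\left(B,z \right)} = 3 + z$ ($M{\left(B,z \right)} = \left(z - 1\right) + \left(-2\right)^{2} = \left(z - 1\right) + 4 = \left(-1 + z\right) + 4 = 3 + z$)
$\sqrt{\left(-117\right) 215 + M{\left(-195,-45 \right)}} = \sqrt{\left(-117\right) 215 + \left(3 - 45\right)} = \sqrt{-25155 - 42} = \sqrt{-25197} = i \sqrt{25197}$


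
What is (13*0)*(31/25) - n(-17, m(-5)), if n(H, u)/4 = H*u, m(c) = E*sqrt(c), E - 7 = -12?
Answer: -340*I*sqrt(5) ≈ -760.26*I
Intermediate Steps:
E = -5 (E = 7 - 12 = -5)
m(c) = -5*sqrt(c)
n(H, u) = 4*H*u (n(H, u) = 4*(H*u) = 4*H*u)
(13*0)*(31/25) - n(-17, m(-5)) = (13*0)*(31/25) - 4*(-17)*(-5*I*sqrt(5)) = 0*(31*(1/25)) - 4*(-17)*(-5*I*sqrt(5)) = 0*(31/25) - 4*(-17)*(-5*I*sqrt(5)) = 0 - 340*I*sqrt(5) = -340*I*sqrt(5)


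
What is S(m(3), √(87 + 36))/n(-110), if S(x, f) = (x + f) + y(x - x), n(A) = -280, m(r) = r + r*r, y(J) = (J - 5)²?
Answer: -37/280 - √123/280 ≈ -0.17175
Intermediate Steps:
y(J) = (-5 + J)²
m(r) = r + r²
S(x, f) = 25 + f + x (S(x, f) = (x + f) + (-5 + (x - x))² = (f + x) + (-5 + 0)² = (f + x) + (-5)² = (f + x) + 25 = 25 + f + x)
S(m(3), √(87 + 36))/n(-110) = (25 + √(87 + 36) + 3*(1 + 3))/(-280) = (25 + √123 + 3*4)*(-1/280) = (25 + √123 + 12)*(-1/280) = (37 + √123)*(-1/280) = -37/280 - √123/280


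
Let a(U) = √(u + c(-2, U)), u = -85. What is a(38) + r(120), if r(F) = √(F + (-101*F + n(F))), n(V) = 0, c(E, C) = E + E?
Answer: I*(√89 + 20*√30) ≈ 118.98*I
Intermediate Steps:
c(E, C) = 2*E
r(F) = 10*√(-F) (r(F) = √(F + (-101*F + 0)) = √(F - 101*F) = √(-100*F) = 10*√(-F))
a(U) = I*√89 (a(U) = √(-85 + 2*(-2)) = √(-85 - 4) = √(-89) = I*√89)
a(38) + r(120) = I*√89 + 10*√(-1*120) = I*√89 + 10*√(-120) = I*√89 + 10*(2*I*√30) = I*√89 + 20*I*√30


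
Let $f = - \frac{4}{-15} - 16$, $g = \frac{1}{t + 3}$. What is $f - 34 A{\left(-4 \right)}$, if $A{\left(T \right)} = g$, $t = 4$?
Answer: $- \frac{2162}{105} \approx -20.59$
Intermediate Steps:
$g = \frac{1}{7}$ ($g = \frac{1}{4 + 3} = \frac{1}{7} \approx 0.14286$)
$A{\left(T \right)} = \frac{1}{7}$
$f = - \frac{236}{15}$ ($f = \left(-4\right) \left(- \frac{1}{15}\right) - 16 = \frac{4}{15} - 16 = - \frac{236}{15} \approx -15.733$)
$f - 34 A{\left(-4 \right)} = - \frac{236}{15} - \frac{34}{7} = - \frac{2162}{105}$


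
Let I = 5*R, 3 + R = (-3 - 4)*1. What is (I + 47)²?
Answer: 9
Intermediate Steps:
R = -10 (R = -3 + (-3 - 4)*1 = -3 - 7*1 = -3 - 7 = -10)
I = -50 (I = 5*(-10) = -50)
(I + 47)² = (-50 + 47)² = (-3)² = 9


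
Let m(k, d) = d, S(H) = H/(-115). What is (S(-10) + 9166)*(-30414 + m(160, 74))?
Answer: -6396278800/23 ≈ -2.7810e+8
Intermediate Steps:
S(H) = -H/115 (S(H) = H*(-1/115) = -H/115)
(S(-10) + 9166)*(-30414 + m(160, 74)) = (-1/115*(-10) + 9166)*(-30414 + 74) = (2/23 + 9166)*(-30340) = (210820/23)*(-30340) = -6396278800/23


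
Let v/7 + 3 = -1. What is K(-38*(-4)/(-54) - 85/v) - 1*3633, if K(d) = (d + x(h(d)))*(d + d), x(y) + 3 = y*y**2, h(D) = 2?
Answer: -1037535995/285768 ≈ -3630.7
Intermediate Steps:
v = -28 (v = -21 + 7*(-1) = -21 - 7 = -28)
x(y) = -3 + y**3 (x(y) = -3 + y*y**2 = -3 + y**3)
K(d) = 2*d*(5 + d) (K(d) = (d + (-3 + 2**3))*(d + d) = (d + (-3 + 8))*(2*d) = (d + 5)*(2*d) = (5 + d)*(2*d) = 2*d*(5 + d))
K(-38*(-4)/(-54) - 85/v) - 1*3633 = 2*(-38*(-4)/(-54) - 85/(-28))*(5 + (-38*(-4)/(-54) - 85/(-28))) - 1*3633 = 2*(152*(-1/54) - 85*(-1/28))*(5 + (152*(-1/54) - 85*(-1/28))) - 3633 = 2*(-76/27 + 85/28)*(5 + (-76/27 + 85/28)) - 3633 = 2*(167/756)*(5 + 167/756) - 3633 = 2*(167/756)*(3947/756) - 3633 = 659149/285768 - 3633 = -1037535995/285768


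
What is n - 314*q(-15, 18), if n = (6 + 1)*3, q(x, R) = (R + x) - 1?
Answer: -607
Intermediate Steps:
q(x, R) = -1 + R + x
n = 21 (n = 7*3 = 21)
n - 314*q(-15, 18) = 21 - 314*(-1 + 18 - 15) = 21 - 314*2 = 21 - 628 = -607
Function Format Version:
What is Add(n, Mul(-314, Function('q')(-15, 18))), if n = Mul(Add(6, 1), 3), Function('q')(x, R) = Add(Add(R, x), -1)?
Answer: -607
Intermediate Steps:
Function('q')(x, R) = Add(-1, R, x)
n = 21 (n = Mul(7, 3) = 21)
Add(n, Mul(-314, Function('q')(-15, 18))) = Add(21, Mul(-314, Add(-1, 18, -15))) = Add(21, Mul(-314, 2)) = Add(21, -628) = -607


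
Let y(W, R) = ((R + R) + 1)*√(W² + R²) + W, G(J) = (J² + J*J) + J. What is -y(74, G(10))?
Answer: -74 - 842*√12394 ≈ -93813.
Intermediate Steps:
G(J) = J + 2*J² (G(J) = (J² + J²) + J = 2*J² + J = J + 2*J²)
y(W, R) = W + √(R² + W²)*(1 + 2*R) (y(W, R) = (2*R + 1)*√(R² + W²) + W = (1 + 2*R)*√(R² + W²) + W = √(R² + W²)*(1 + 2*R) + W = W + √(R² + W²)*(1 + 2*R))
-y(74, G(10)) = -(74 + √((10*(1 + 2*10))² + 74²) + 2*(10*(1 + 2*10))*√((10*(1 + 2*10))² + 74²)) = -(74 + √((10*(1 + 20))² + 5476) + 2*(10*(1 + 20))*√((10*(1 + 20))² + 5476)) = -(74 + √((10*21)² + 5476) + 2*(10*21)*√((10*21)² + 5476)) = -(74 + √(210² + 5476) + 2*210*√(210² + 5476)) = -(74 + √(44100 + 5476) + 2*210*√(44100 + 5476)) = -(74 + √49576 + 2*210*√49576) = -(74 + 2*√12394 + 2*210*(2*√12394)) = -(74 + 2*√12394 + 840*√12394) = -(74 + 842*√12394) = -74 - 842*√12394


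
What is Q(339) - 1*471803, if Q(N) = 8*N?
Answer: -469091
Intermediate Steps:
Q(339) - 1*471803 = 8*339 - 1*471803 = 2712 - 471803 = -469091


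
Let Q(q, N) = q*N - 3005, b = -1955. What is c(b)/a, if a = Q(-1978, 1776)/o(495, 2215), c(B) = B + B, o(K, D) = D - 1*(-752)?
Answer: 11600970/3515933 ≈ 3.2995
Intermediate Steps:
Q(q, N) = -3005 + N*q (Q(q, N) = N*q - 3005 = -3005 + N*q)
o(K, D) = 752 + D (o(K, D) = D + 752 = 752 + D)
c(B) = 2*B
a = -3515933/2967 (a = (-3005 + 1776*(-1978))/(752 + 2215) = (-3005 - 3512928)/2967 = -3515933*1/2967 = -3515933/2967 ≈ -1185.0)
c(b)/a = (2*(-1955))/(-3515933/2967) = -3910*(-2967/3515933) = 11600970/3515933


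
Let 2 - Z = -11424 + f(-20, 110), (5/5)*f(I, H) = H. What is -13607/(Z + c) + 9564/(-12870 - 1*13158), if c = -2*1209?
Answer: -12201763/6433254 ≈ -1.8967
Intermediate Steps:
f(I, H) = H
Z = 11316 (Z = 2 - (-11424 + 110) = 2 - 1*(-11314) = 2 + 11314 = 11316)
c = -2418
-13607/(Z + c) + 9564/(-12870 - 1*13158) = -13607/(11316 - 2418) + 9564/(-12870 - 1*13158) = -13607/8898 + 9564/(-12870 - 13158) = -13607*1/8898 + 9564/(-26028) = -13607/8898 + 9564*(-1/26028) = -13607/8898 - 797/2169 = -12201763/6433254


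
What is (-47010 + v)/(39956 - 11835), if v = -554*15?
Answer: -120/61 ≈ -1.9672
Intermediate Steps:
v = -8310
(-47010 + v)/(39956 - 11835) = (-47010 - 8310)/(39956 - 11835) = -55320/28121 = -55320*1/28121 = -120/61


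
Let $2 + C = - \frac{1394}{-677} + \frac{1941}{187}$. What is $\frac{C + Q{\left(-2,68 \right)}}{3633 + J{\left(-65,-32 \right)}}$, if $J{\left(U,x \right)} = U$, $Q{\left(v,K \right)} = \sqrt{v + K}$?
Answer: $\frac{1321537}{451705232} + \frac{\sqrt{66}}{3568} \approx 0.0052026$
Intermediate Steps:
$Q{\left(v,K \right)} = \sqrt{K + v}$
$C = \frac{1321537}{126599}$ ($C = -2 + \left(- \frac{1394}{-677} + \frac{1941}{187}\right) = -2 + \left(\left(-1394\right) \left(- \frac{1}{677}\right) + 1941 \cdot \frac{1}{187}\right) = -2 + \left(\frac{1394}{677} + \frac{1941}{187}\right) = -2 + \frac{1574735}{126599} = \frac{1321537}{126599} \approx 10.439$)
$\frac{C + Q{\left(-2,68 \right)}}{3633 + J{\left(-65,-32 \right)}} = \frac{\frac{1321537}{126599} + \sqrt{68 - 2}}{3633 - 65} = \frac{\frac{1321537}{126599} + \sqrt{66}}{3568} = \left(\frac{1321537}{126599} + \sqrt{66}\right) \frac{1}{3568} = \frac{1321537}{451705232} + \frac{\sqrt{66}}{3568}$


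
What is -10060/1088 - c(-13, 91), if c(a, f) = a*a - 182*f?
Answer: 4456381/272 ≈ 16384.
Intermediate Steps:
c(a, f) = a² - 182*f
-10060/1088 - c(-13, 91) = -10060/1088 - ((-13)² - 182*91) = -10060*1/1088 - (169 - 16562) = -2515/272 - 1*(-16393) = -2515/272 + 16393 = 4456381/272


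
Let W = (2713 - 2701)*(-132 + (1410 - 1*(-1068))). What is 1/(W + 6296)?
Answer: 1/34448 ≈ 2.9029e-5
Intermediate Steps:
W = 28152 (W = 12*(-132 + (1410 + 1068)) = 12*(-132 + 2478) = 12*2346 = 28152)
1/(W + 6296) = 1/(28152 + 6296) = 1/34448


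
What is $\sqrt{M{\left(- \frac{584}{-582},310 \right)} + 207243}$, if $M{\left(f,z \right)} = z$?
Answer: $\sqrt{207553} \approx 455.58$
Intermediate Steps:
$\sqrt{M{\left(- \frac{584}{-582},310 \right)} + 207243} = \sqrt{310 + 207243} = \sqrt{207553}$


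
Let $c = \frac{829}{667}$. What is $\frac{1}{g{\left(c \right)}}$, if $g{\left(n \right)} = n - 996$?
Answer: $- \frac{667}{663503} \approx -0.0010053$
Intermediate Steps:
$c = \frac{829}{667}$ ($c = 829 \cdot \frac{1}{667} = \frac{829}{667} \approx 1.2429$)
$g{\left(n \right)} = -996 + n$
$\frac{1}{g{\left(c \right)}} = \frac{1}{-996 + \frac{829}{667}} = \frac{1}{- \frac{663503}{667}} = - \frac{667}{663503}$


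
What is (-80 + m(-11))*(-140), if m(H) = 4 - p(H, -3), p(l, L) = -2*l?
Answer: 13720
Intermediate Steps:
m(H) = 4 + 2*H (m(H) = 4 - (-2)*H = 4 + 2*H)
(-80 + m(-11))*(-140) = (-80 + (4 + 2*(-11)))*(-140) = (-80 + (4 - 22))*(-140) = (-80 - 18)*(-140) = -98*(-140) = 13720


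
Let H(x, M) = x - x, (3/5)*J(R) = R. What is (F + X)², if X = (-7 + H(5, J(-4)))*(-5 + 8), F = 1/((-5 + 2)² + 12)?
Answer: 193600/441 ≈ 439.00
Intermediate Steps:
J(R) = 5*R/3
H(x, M) = 0
F = 1/21 (F = 1/((-3)² + 12) = 1/(9 + 12) = 1/21 ≈ 0.047619)
X = -21 (X = (-7 + 0)*(-5 + 8) = -7*3 = -21)
(F + X)² = (1/21 - 21)² = (-440/21)² = 193600/441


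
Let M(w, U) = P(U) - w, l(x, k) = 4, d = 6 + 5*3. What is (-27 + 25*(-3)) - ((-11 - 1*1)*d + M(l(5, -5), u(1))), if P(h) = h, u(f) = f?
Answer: 153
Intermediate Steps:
d = 21 (d = 6 + 15 = 21)
M(w, U) = U - w
(-27 + 25*(-3)) - ((-11 - 1*1)*d + M(l(5, -5), u(1))) = (-27 + 25*(-3)) - ((-11 - 1*1)*21 + (1 - 1*4)) = (-27 - 75) - ((-11 - 1)*21 + (1 - 4)) = -102 - (-12*21 - 3) = -102 - (-252 - 3) = -102 - 1*(-255) = -102 + 255 = 153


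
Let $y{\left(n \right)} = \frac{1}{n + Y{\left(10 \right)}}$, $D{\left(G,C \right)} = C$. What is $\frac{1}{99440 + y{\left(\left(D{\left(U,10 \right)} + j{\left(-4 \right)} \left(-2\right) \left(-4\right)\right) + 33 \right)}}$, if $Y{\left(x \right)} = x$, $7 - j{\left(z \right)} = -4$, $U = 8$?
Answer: $\frac{141}{14021041} \approx 1.0056 \cdot 10^{-5}$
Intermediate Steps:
$j{\left(z \right)} = 11$ ($j{\left(z \right)} = 7 - -4 = 7 + 4 = 11$)
$y{\left(n \right)} = \frac{1}{10 + n}$ ($y{\left(n \right)} = \frac{1}{n + 10} = \frac{1}{10 + n}$)
$\frac{1}{99440 + y{\left(\left(D{\left(U,10 \right)} + j{\left(-4 \right)} \left(-2\right) \left(-4\right)\right) + 33 \right)}} = \frac{1}{99440 + \frac{1}{10 + \left(\left(10 + 11 \left(-2\right) \left(-4\right)\right) + 33\right)}} = \frac{1}{99440 + \frac{1}{10 + \left(\left(10 - -88\right) + 33\right)}} = \frac{1}{99440 + \frac{1}{10 + \left(\left(10 + 88\right) + 33\right)}} = \frac{1}{99440 + \frac{1}{10 + \left(98 + 33\right)}} = \frac{1}{99440 + \frac{1}{10 + 131}} = \frac{1}{99440 + \frac{1}{141}} = \frac{1}{\frac{14021041}{141}} = \frac{141}{14021041}$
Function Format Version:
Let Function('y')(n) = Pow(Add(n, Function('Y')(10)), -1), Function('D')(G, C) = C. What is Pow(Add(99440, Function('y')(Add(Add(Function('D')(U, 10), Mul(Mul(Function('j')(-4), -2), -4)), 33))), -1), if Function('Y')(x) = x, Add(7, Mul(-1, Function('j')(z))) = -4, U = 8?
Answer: Rational(141, 14021041) ≈ 1.0056e-5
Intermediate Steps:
Function('j')(z) = 11 (Function('j')(z) = Add(7, Mul(-1, -4)) = Add(7, 4) = 11)
Function('y')(n) = Pow(Add(10, n), -1) (Function('y')(n) = Pow(Add(n, 10), -1) = Pow(Add(10, n), -1))
Pow(Add(99440, Function('y')(Add(Add(Function('D')(U, 10), Mul(Mul(Function('j')(-4), -2), -4)), 33))), -1) = Pow(Add(99440, Pow(Add(10, Add(Add(10, Mul(Mul(11, -2), -4)), 33)), -1)), -1) = Pow(Add(99440, Pow(Add(10, Add(Add(10, Mul(-22, -4)), 33)), -1)), -1) = Pow(Add(99440, Pow(Add(10, Add(Add(10, 88), 33)), -1)), -1) = Pow(Add(99440, Pow(Add(10, Add(98, 33)), -1)), -1) = Pow(Add(99440, Pow(Add(10, 131), -1)), -1) = Pow(Add(99440, Pow(141, -1)), -1) = Pow(Add(99440, Rational(1, 141)), -1) = Pow(Rational(14021041, 141), -1) = Rational(141, 14021041)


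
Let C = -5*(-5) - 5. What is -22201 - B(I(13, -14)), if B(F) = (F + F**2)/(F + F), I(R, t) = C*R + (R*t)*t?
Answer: -47211/2 ≈ -23606.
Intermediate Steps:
C = 20 (C = 25 - 5 = 20)
I(R, t) = 20*R + R*t**2 (I(R, t) = 20*R + (R*t)*t = 20*R + R*t**2)
B(F) = (F + F**2)/(2*F) (B(F) = (F + F**2)/((2*F)) = (F + F**2)*(1/(2*F)) = (F + F**2)/(2*F))
-22201 - B(I(13, -14)) = -22201 - (1/2 + (13*(20 + (-14)**2))/2) = -22201 - (1/2 + (13*(20 + 196))/2) = -22201 - (1/2 + (13*216)/2) = -22201 - (1/2 + (1/2)*2808) = -22201 - (1/2 + 1404) = -22201 - 1*2809/2 = -22201 - 2809/2 = -47211/2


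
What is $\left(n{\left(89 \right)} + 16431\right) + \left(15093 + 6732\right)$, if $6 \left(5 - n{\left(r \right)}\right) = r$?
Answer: $\frac{229477}{6} \approx 38246.0$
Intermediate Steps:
$n{\left(r \right)} = 5 - \frac{r}{6}$
$\left(n{\left(89 \right)} + 16431\right) + \left(15093 + 6732\right) = \left(\left(5 - \frac{89}{6}\right) + 16431\right) + \left(15093 + 6732\right) = \left(\left(5 - \frac{89}{6}\right) + 16431\right) + 21825 = \left(- \frac{59}{6} + 16431\right) + 21825 = \frac{98527}{6} + 21825 = \frac{229477}{6}$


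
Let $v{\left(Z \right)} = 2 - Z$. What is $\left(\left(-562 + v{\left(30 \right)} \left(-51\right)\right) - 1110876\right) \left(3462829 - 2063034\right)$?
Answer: $-1553786447950$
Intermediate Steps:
$\left(\left(-562 + v{\left(30 \right)} \left(-51\right)\right) - 1110876\right) \left(3462829 - 2063034\right) = \left(\left(-562 + \left(2 - 30\right) \left(-51\right)\right) - 1110876\right) \left(3462829 - 2063034\right) = \left(\left(-562 + \left(2 - 30\right) \left(-51\right)\right) - 1110876\right) 1399795 = \left(\left(-562 - -1428\right) - 1110876\right) 1399795 = \left(\left(-562 + 1428\right) - 1110876\right) 1399795 = \left(866 - 1110876\right) 1399795 = \left(-1110010\right) 1399795 = -1553786447950$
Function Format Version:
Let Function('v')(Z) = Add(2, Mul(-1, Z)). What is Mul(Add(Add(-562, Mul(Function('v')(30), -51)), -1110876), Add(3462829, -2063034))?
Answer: -1553786447950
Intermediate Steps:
Mul(Add(Add(-562, Mul(Function('v')(30), -51)), -1110876), Add(3462829, -2063034)) = Mul(Add(Add(-562, Mul(Add(2, Mul(-1, 30)), -51)), -1110876), Add(3462829, -2063034)) = Mul(Add(Add(-562, Mul(Add(2, -30), -51)), -1110876), 1399795) = Mul(Add(Add(-562, Mul(-28, -51)), -1110876), 1399795) = Mul(Add(Add(-562, 1428), -1110876), 1399795) = Mul(Add(866, -1110876), 1399795) = Mul(-1110010, 1399795) = -1553786447950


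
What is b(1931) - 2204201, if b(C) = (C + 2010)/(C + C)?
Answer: -8512620321/3862 ≈ -2.2042e+6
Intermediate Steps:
b(C) = (2010 + C)/(2*C) (b(C) = (2010 + C)/((2*C)) = (2010 + C)*(1/(2*C)) = (2010 + C)/(2*C))
b(1931) - 2204201 = (½)*(2010 + 1931)/1931 - 2204201 = (½)*(1/1931)*3941 - 2204201 = 3941/3862 - 2204201 = -8512620321/3862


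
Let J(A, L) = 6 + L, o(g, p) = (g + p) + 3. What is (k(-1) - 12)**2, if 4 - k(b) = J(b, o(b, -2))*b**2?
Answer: 196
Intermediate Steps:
o(g, p) = 3 + g + p
k(b) = 4 - b**2*(7 + b) (k(b) = 4 - (6 + (3 + b - 2))*b**2 = 4 - (6 + (1 + b))*b**2 = 4 - (7 + b)*b**2 = 4 - b**2*(7 + b))
(k(-1) - 12)**2 = ((4 - 1*(-1)**2*(7 - 1)) - 12)**2 = ((4 - 1*1*6) - 12)**2 = ((4 - 6) - 12)**2 = (-2 - 12)**2 = (-14)**2 = 196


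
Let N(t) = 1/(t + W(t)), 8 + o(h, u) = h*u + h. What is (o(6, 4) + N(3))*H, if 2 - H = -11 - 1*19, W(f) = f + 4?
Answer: 3536/5 ≈ 707.20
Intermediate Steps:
W(f) = 4 + f
H = 32 (H = 2 - (-11 - 1*19) = 2 - (-11 - 19) = 2 - 1*(-30) = 2 + 30 = 32)
o(h, u) = -8 + h + h*u (o(h, u) = -8 + (h*u + h) = -8 + (h + h*u) = -8 + h + h*u)
N(t) = 1/(4 + 2*t) (N(t) = 1/(t + (4 + t)) = 1/(4 + 2*t))
(o(6, 4) + N(3))*H = ((-8 + 6 + 6*4) + 1/(2*(2 + 3)))*32 = ((-8 + 6 + 24) + (½)/5)*32 = (22 + (½)*(⅕))*32 = (22 + ⅒)*32 = (221/10)*32 = 3536/5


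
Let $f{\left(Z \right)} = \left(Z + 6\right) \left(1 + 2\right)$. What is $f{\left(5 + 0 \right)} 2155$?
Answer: $71115$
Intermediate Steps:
$f{\left(Z \right)} = 18 + 3 Z$ ($f{\left(Z \right)} = \left(6 + Z\right) 3 = 18 + 3 Z$)
$f{\left(5 + 0 \right)} 2155 = \left(18 + 3 \left(5 + 0\right)\right) 2155 = \left(18 + 3 \cdot 5\right) 2155 = \left(18 + 15\right) 2155 = 33 \cdot 2155 = 71115$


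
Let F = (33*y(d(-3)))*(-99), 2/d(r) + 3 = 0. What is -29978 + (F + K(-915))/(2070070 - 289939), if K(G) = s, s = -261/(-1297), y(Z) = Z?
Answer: -23071366708973/769609969 ≈ -29978.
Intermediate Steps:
d(r) = -2/3 (d(r) = 2/(-3 + 0) = 2/(-3) = 2*(-1/3) = -2/3)
s = 261/1297 (s = -261*(-1/1297) = 261/1297 ≈ 0.20123)
K(G) = 261/1297
F = 2178 (F = (33*(-2/3))*(-99) = -22*(-99) = 2178)
-29978 + (F + K(-915))/(2070070 - 289939) = -29978 + (2178 + 261/1297)/(2070070 - 289939) = -29978 + (2825127/1297)/1780131 = -29978 + (2825127/1297)*(1/1780131) = -29978 + 941709/769609969 = -23071366708973/769609969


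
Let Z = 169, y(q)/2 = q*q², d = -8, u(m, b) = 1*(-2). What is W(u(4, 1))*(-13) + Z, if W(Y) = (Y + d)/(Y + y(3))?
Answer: 343/2 ≈ 171.50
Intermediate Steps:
u(m, b) = -2
y(q) = 2*q³ (y(q) = 2*(q*q²) = 2*q³)
W(Y) = (-8 + Y)/(54 + Y) (W(Y) = (Y - 8)/(Y + 2*3³) = (-8 + Y)/(Y + 2*27) = (-8 + Y)/(Y + 54) = (-8 + Y)/(54 + Y))
W(u(4, 1))*(-13) + Z = ((-8 - 2)/(54 - 2))*(-13) + 169 = (-10/52)*(-13) + 169 = ((1/52)*(-10))*(-13) + 169 = -5/26*(-13) + 169 = 5/2 + 169 = 343/2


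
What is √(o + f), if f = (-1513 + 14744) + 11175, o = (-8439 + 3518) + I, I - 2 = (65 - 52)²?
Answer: 6*√546 ≈ 140.20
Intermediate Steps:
I = 171 (I = 2 + (65 - 52)² = 2 + 13² = 2 + 169 = 171)
o = -4750 (o = (-8439 + 3518) + 171 = -4921 + 171 = -4750)
f = 24406 (f = 13231 + 11175 = 24406)
√(o + f) = √(-4750 + 24406) = √19656 = 6*√546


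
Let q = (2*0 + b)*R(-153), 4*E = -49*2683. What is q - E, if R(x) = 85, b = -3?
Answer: 130447/4 ≈ 32612.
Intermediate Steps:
E = -131467/4 (E = (-49*2683)/4 = (¼)*(-131467) = -131467/4 ≈ -32867.)
q = -255 (q = (2*0 - 3)*85 = (0 - 3)*85 = -3*85 = -255)
q - E = -255 - 1*(-131467/4) = -255 + 131467/4 = 130447/4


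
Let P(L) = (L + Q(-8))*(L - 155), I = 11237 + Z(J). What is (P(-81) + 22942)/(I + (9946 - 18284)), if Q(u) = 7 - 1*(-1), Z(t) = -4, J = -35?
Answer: 2678/193 ≈ 13.876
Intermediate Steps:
Q(u) = 8 (Q(u) = 7 + 1 = 8)
I = 11233 (I = 11237 - 4 = 11233)
P(L) = (-155 + L)*(8 + L) (P(L) = (L + 8)*(L - 155) = (8 + L)*(-155 + L) = (-155 + L)*(8 + L))
(P(-81) + 22942)/(I + (9946 - 18284)) = ((-1240 + (-81)² - 147*(-81)) + 22942)/(11233 + (9946 - 18284)) = ((-1240 + 6561 + 11907) + 22942)/(11233 - 8338) = (17228 + 22942)/2895 = 40170*(1/2895) = 2678/193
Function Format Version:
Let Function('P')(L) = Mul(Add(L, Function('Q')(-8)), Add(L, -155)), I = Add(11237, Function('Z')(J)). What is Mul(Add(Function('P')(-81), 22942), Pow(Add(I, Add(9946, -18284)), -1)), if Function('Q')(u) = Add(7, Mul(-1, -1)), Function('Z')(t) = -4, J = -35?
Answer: Rational(2678, 193) ≈ 13.876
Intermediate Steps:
Function('Q')(u) = 8 (Function('Q')(u) = Add(7, 1) = 8)
I = 11233 (I = Add(11237, -4) = 11233)
Function('P')(L) = Mul(Add(-155, L), Add(8, L)) (Function('P')(L) = Mul(Add(L, 8), Add(L, -155)) = Mul(Add(8, L), Add(-155, L)) = Mul(Add(-155, L), Add(8, L)))
Mul(Add(Function('P')(-81), 22942), Pow(Add(I, Add(9946, -18284)), -1)) = Mul(Add(Add(-1240, Pow(-81, 2), Mul(-147, -81)), 22942), Pow(Add(11233, Add(9946, -18284)), -1)) = Mul(Add(Add(-1240, 6561, 11907), 22942), Pow(Add(11233, -8338), -1)) = Mul(Add(17228, 22942), Pow(2895, -1)) = Mul(40170, Rational(1, 2895)) = Rational(2678, 193)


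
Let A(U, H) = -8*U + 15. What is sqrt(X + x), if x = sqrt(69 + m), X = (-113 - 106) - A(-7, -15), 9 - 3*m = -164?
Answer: sqrt(-2610 + 6*sqrt(285))/3 ≈ 16.696*I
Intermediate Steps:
m = 173/3 (m = 3 - 1/3*(-164) = 3 + 164/3 = 173/3 ≈ 57.667)
A(U, H) = 15 - 8*U
X = -290 (X = (-113 - 106) - (15 - 8*(-7)) = -219 - (15 + 56) = -219 - 1*71 = -219 - 71 = -290)
x = 2*sqrt(285)/3 (x = sqrt(69 + 173/3) = sqrt(380/3) = 2*sqrt(285)/3 ≈ 11.255)
sqrt(X + x) = sqrt(-290 + 2*sqrt(285)/3)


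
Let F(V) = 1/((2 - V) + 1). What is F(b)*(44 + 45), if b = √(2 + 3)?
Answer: 267/4 + 89*√5/4 ≈ 116.50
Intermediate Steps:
b = √5 ≈ 2.2361
F(V) = 1/(3 - V)
F(b)*(44 + 45) = (-1/(-3 + √5))*(44 + 45) = -1/(-3 + √5)*89 = -89/(-3 + √5)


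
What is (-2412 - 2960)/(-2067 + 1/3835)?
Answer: 5150405/1981736 ≈ 2.5989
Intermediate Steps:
(-2412 - 2960)/(-2067 + 1/3835) = -5372/(-2067 + 1/3835) = -5372/(-7926944/3835) = -5372*(-3835/7926944) = 5150405/1981736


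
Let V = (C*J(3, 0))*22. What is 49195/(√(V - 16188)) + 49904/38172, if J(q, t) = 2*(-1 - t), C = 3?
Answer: 12476/9543 - 9839*I*√255/408 ≈ 1.3073 - 385.09*I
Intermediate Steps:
J(q, t) = -2 - 2*t
V = -132 (V = (3*(-2 - 2*0))*22 = (3*(-2 + 0))*22 = (3*(-2))*22 = -6*22 = -132)
49195/(√(V - 16188)) + 49904/38172 = 49195/(√(-132 - 16188)) + 49904/38172 = 49195/(√(-16320)) + 49904*(1/38172) = 49195/((8*I*√255)) + 12476/9543 = 49195*(-I*√255/2040) + 12476/9543 = -9839*I*√255/408 + 12476/9543 = 12476/9543 - 9839*I*√255/408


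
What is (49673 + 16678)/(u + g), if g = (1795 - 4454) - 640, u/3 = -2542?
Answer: -66351/10925 ≈ -6.0733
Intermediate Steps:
u = -7626 (u = 3*(-2542) = -7626)
g = -3299 (g = -2659 - 640 = -3299)
(49673 + 16678)/(u + g) = (49673 + 16678)/(-7626 - 3299) = 66351/(-10925) = 66351*(-1/10925) = -66351/10925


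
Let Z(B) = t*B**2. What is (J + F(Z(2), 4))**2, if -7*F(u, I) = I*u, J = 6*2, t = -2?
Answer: 13456/49 ≈ 274.61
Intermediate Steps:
Z(B) = -2*B**2
J = 12
F(u, I) = -I*u/7
(J + F(Z(2), 4))**2 = (12 - 1/7*4*(-2*2**2))**2 = (12 - 1/7*4*(-2*4))**2 = (12 - 1/7*4*(-8))**2 = (12 + 32/7)**2 = (116/7)**2 = 13456/49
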